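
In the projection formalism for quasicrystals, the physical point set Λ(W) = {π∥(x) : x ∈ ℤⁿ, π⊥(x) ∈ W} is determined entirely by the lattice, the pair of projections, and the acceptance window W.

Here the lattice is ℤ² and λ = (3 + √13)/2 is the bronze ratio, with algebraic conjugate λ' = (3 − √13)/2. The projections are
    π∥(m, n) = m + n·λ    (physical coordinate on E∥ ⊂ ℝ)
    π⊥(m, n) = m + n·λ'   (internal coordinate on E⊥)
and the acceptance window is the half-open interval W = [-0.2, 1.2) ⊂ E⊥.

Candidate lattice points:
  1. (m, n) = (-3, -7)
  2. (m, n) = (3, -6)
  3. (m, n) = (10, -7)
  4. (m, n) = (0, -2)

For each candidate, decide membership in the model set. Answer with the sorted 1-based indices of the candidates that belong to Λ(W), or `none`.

4

Numerically λ ≈ 3.3028 and λ' = −1/λ ≈ -0.3028.
candidate 1: (m,n)=(-3,-7) → π∥ = -3-7·λ ≈ -26.1194, π⊥ = -3-7·λ' ≈ -0.8806 ∉ [-0.2, 1.2) ⇒ out
candidate 2: (m,n)=(3,-6) → π∥ = 3-6·λ ≈ -16.8167, π⊥ = 3-6·λ' ≈ 4.8167 ∉ [-0.2, 1.2) ⇒ out
candidate 3: (m,n)=(10,-7) → π∥ = 10-7·λ ≈ -13.1194, π⊥ = 10-7·λ' ≈ 12.1194 ∉ [-0.2, 1.2) ⇒ out
candidate 4: (m,n)=(0,-2) → π∥ = 0-2·λ ≈ -6.6056, π⊥ = 0-2·λ' ≈ 0.6056 ∈ [-0.2, 1.2) ⇒ IN Λ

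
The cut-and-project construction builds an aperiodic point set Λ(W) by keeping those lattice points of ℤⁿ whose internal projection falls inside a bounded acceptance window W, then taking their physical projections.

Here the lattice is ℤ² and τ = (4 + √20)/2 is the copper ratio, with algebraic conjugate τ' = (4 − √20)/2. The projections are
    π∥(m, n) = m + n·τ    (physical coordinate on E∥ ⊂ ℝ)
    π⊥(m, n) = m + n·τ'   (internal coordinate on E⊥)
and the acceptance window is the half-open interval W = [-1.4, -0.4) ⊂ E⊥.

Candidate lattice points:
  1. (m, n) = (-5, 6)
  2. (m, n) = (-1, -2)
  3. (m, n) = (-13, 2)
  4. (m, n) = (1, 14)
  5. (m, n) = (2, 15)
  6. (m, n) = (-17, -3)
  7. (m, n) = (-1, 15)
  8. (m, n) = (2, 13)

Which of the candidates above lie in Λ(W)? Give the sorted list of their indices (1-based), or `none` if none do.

τ' = (4−√20)/2 ≈ -0.236068.
#1 (-5,6): internal coord -5 + (6)·τ' = -6.416408; -6.416408 ∉ [-1.4, -0.4) → out
#2 (-1,-2): internal coord -1 + (-2)·τ' = -0.527864; -0.527864 ∈ [-1.4, -0.4) → IN Λ
#3 (-13,2): internal coord -13 + (2)·τ' = -13.472136; -13.472136 ∉ [-1.4, -0.4) → out
#4 (1,14): internal coord 1 + (14)·τ' = -2.304952; -2.304952 ∉ [-1.4, -0.4) → out
#5 (2,15): internal coord 2 + (15)·τ' = -1.541020; -1.541020 ∉ [-1.4, -0.4) → out
#6 (-17,-3): internal coord -17 + (-3)·τ' = -16.291796; -16.291796 ∉ [-1.4, -0.4) → out
#7 (-1,15): internal coord -1 + (15)·τ' = -4.541020; -4.541020 ∉ [-1.4, -0.4) → out
#8 (2,13): internal coord 2 + (13)·τ' = -1.068884; -1.068884 ∈ [-1.4, -0.4) → IN Λ

2, 8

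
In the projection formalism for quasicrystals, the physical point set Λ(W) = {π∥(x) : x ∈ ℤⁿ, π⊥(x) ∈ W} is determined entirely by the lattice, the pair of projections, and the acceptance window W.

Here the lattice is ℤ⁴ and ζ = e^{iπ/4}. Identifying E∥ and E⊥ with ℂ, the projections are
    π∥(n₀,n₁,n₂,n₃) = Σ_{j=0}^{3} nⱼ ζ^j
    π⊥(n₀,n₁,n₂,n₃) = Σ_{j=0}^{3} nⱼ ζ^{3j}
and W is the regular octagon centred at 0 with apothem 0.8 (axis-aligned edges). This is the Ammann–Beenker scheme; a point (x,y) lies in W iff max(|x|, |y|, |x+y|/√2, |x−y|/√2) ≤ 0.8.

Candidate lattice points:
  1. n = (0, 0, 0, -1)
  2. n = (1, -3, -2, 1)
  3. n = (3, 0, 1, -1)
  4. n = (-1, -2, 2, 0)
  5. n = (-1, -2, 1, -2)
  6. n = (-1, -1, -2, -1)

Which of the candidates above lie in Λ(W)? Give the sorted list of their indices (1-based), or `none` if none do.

π⊥(n) = n₀ + n₁ζ³ + n₂ζ⁶ + n₃ζ⁹ where ζ = e^{iπ/4}.
#1 (0, 0, 0, -1): internal (-0.707107, -0.707107); octagon support 1.000000 vs apothem 0.8 → ∉ W
#2 (1, -3, -2, 1): internal (3.828427, 0.585786); octagon support 3.828427 vs apothem 0.8 → ∉ W
#3 (3, 0, 1, -1): internal (2.292893, -1.707107); octagon support 2.828427 vs apothem 0.8 → ∉ W
#4 (-1, -2, 2, 0): internal (0.414214, -3.414214); octagon support 3.414214 vs apothem 0.8 → ∉ W
#5 (-1, -2, 1, -2): internal (-1.000000, -3.828427); octagon support 3.828427 vs apothem 0.8 → ∉ W
#6 (-1, -1, -2, -1): internal (-1.000000, 0.585786); octagon support 1.121320 vs apothem 0.8 → ∉ W

none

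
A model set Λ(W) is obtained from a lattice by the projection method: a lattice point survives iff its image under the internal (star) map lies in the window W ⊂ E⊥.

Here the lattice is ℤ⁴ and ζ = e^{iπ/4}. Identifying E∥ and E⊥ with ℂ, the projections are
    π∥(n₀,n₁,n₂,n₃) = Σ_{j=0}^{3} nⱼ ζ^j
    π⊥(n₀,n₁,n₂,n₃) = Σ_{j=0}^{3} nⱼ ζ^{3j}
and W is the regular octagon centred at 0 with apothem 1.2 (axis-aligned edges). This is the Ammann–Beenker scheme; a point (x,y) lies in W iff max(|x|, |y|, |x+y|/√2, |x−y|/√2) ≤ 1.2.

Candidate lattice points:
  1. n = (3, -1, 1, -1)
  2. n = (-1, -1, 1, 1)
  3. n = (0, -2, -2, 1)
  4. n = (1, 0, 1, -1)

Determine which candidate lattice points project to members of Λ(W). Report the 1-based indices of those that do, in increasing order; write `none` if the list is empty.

2

Internal map: ζ^{3j} for j=0..3 gives (1,0), (−√2/2,√2/2), (0,−1), (√2/2,√2/2).
candidate 1: n = (3, -1, 1, -1) → π⊥ ≈ (+3.00000, -2.41421); max(|x|,|y|,|x±y|/√2) = 3.82843 > 1.2 ⇒ ∉ W
candidate 2: n = (-1, -1, 1, 1) → π⊥ ≈ (+0.41421, -1.00000); max(|x|,|y|,|x±y|/√2) = 1.00000 ≤ 1.2 ⇒ ∈ W
candidate 3: n = (0, -2, -2, 1) → π⊥ ≈ (+2.12132, +1.29289); max(|x|,|y|,|x±y|/√2) = 2.41421 > 1.2 ⇒ ∉ W
candidate 4: n = (1, 0, 1, -1) → π⊥ ≈ (+0.29289, -1.70711); max(|x|,|y|,|x±y|/√2) = 1.70711 > 1.2 ⇒ ∉ W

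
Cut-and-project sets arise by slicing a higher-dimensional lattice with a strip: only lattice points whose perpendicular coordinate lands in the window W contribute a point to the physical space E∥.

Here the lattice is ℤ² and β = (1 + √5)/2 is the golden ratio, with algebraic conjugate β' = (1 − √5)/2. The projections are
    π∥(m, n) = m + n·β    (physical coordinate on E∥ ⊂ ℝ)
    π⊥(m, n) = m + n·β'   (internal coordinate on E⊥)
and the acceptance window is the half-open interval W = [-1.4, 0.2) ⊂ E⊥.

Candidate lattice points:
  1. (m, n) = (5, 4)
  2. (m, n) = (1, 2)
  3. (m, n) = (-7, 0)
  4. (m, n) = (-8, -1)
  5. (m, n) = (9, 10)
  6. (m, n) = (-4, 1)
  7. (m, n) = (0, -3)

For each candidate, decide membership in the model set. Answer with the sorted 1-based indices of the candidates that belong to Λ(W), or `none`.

β' = (1−√5)/2 ≈ -0.618034.
[1] lift (5,4): star map gives 2.527864; window check -1.4 ≤ 2.527864 < 0.2 is false → out
[2] lift (1,2): star map gives -0.236068; window check -1.4 ≤ -0.236068 < 0.2 is true → IN Λ
[3] lift (-7,0): star map gives -7.000000; window check -1.4 ≤ -7.000000 < 0.2 is false → out
[4] lift (-8,-1): star map gives -7.381966; window check -1.4 ≤ -7.381966 < 0.2 is false → out
[5] lift (9,10): star map gives 2.819660; window check -1.4 ≤ 2.819660 < 0.2 is false → out
[6] lift (-4,1): star map gives -4.618034; window check -1.4 ≤ -4.618034 < 0.2 is false → out
[7] lift (0,-3): star map gives 1.854102; window check -1.4 ≤ 1.854102 < 0.2 is false → out

2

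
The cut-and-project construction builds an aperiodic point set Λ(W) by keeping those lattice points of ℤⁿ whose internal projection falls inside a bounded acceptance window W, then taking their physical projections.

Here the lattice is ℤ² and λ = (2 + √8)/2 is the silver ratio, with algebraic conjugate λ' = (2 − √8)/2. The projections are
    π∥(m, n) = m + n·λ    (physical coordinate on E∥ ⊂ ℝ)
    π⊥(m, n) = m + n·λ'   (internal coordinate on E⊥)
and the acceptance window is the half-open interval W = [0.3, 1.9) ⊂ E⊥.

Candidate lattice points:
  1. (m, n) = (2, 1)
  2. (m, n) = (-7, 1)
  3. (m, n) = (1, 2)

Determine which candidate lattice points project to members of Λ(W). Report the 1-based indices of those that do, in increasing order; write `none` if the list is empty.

1

λ' = (2−√8)/2 ≈ -0.414214.
#1 (2,1): internal coord 2 + (1)·λ' = +1.585786; +1.585786 ∈ [0.3, 1.9) → IN Λ
#2 (-7,1): internal coord -7 + (1)·λ' = -7.414214; -7.414214 ∉ [0.3, 1.9) → out
#3 (1,2): internal coord 1 + (2)·λ' = +0.171573; +0.171573 ∉ [0.3, 1.9) → out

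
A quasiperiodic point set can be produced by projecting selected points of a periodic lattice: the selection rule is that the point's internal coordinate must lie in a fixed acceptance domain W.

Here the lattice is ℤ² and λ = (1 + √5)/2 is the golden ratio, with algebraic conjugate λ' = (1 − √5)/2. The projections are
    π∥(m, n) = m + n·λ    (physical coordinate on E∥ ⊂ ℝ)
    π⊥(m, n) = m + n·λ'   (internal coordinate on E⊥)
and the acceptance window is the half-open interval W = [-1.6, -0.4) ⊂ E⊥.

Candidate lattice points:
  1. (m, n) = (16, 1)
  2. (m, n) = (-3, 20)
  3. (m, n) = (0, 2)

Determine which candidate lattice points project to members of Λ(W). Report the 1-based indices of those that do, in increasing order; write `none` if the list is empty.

3

λ' = (1−√5)/2 ≈ -0.618034.
[1] lift (16,1): star map gives 15.381966; window check -1.6 ≤ 15.381966 < -0.4 is false → out
[2] lift (-3,20): star map gives -15.360680; window check -1.6 ≤ -15.360680 < -0.4 is false → out
[3] lift (0,2): star map gives -1.236068; window check -1.6 ≤ -1.236068 < -0.4 is true → IN Λ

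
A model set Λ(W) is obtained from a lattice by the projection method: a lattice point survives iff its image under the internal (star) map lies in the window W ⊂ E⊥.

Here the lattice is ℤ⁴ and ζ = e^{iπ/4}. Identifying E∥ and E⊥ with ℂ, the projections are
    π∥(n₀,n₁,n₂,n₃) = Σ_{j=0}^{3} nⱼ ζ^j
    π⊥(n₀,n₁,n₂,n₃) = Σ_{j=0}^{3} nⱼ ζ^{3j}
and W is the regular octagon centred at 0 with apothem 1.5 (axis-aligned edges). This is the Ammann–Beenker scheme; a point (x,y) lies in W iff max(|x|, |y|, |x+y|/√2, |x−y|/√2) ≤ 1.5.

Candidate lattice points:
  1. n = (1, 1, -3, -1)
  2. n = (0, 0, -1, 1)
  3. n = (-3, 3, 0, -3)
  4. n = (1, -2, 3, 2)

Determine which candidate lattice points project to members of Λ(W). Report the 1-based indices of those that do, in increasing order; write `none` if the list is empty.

With ζ = e^{iπ/4} the internal vectors are ζ^0,ζ^3,ζ^6,ζ^9.
candidate 1: n = (1, 1, -3, -1) → π⊥ ≈ (-0.4142, +3.0000); max(|x|,|y|,|x±y|/√2) = 3.0000 > 1.5 ⇒ ∉ W
candidate 2: n = (0, 0, -1, 1) → π⊥ ≈ (+0.7071, +1.7071); max(|x|,|y|,|x±y|/√2) = 1.7071 > 1.5 ⇒ ∉ W
candidate 3: n = (-3, 3, 0, -3) → π⊥ ≈ (-7.2426, +0.0000); max(|x|,|y|,|x±y|/√2) = 7.2426 > 1.5 ⇒ ∉ W
candidate 4: n = (1, -2, 3, 2) → π⊥ ≈ (+3.8284, -3.0000); max(|x|,|y|,|x±y|/√2) = 4.8284 > 1.5 ⇒ ∉ W

none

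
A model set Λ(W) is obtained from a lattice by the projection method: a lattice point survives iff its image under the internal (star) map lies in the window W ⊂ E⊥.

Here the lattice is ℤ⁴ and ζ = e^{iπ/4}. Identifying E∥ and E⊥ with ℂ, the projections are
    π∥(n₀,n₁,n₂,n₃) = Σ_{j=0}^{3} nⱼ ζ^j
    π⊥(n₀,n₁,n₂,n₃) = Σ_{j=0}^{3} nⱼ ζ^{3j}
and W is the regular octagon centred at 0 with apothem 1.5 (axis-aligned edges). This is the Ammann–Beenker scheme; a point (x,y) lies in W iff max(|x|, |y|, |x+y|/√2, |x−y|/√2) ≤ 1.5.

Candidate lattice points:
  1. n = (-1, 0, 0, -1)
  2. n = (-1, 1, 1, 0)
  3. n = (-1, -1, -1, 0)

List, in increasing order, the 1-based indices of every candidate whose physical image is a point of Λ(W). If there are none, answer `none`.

π⊥(n) = n₀ + n₁ζ³ + n₂ζ⁶ + n₃ζ⁹ where ζ = e^{iπ/4}.
#1 (-1, 0, 0, -1): internal (-1.7071, -0.7071); octagon support 1.7071 vs apothem 1.5 → ∉ W
#2 (-1, 1, 1, 0): internal (-1.7071, -0.2929); octagon support 1.7071 vs apothem 1.5 → ∉ W
#3 (-1, -1, -1, 0): internal (-0.2929, 0.2929); octagon support 0.4142 vs apothem 1.5 → ∈ W

3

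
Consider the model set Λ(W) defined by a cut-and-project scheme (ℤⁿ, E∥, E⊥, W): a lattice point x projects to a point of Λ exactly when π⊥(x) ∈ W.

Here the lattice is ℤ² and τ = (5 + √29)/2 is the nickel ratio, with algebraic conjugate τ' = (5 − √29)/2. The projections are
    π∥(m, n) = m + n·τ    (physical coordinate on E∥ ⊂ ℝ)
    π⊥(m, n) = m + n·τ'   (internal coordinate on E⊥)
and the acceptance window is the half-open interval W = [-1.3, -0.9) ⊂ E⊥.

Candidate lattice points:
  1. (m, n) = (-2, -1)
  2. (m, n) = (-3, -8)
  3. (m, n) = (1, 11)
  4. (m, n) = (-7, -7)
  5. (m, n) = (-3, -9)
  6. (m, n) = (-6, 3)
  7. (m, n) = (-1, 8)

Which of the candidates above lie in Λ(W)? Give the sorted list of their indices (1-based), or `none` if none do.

Numerically τ ≈ 5.1926 and τ' = −1/τ ≈ -0.1926.
[1] lift (-2,-1): star map gives -1.8074; window check -1.3 ≤ -1.8074 < -0.9 is false → out
[2] lift (-3,-8): star map gives -1.4593; window check -1.3 ≤ -1.4593 < -0.9 is false → out
[3] lift (1,11): star map gives -1.1184; window check -1.3 ≤ -1.1184 < -0.9 is true → IN Λ
[4] lift (-7,-7): star map gives -5.6519; window check -1.3 ≤ -5.6519 < -0.9 is false → out
[5] lift (-3,-9): star map gives -1.2668; window check -1.3 ≤ -1.2668 < -0.9 is true → IN Λ
[6] lift (-6,3): star map gives -6.5777; window check -1.3 ≤ -6.5777 < -0.9 is false → out
[7] lift (-1,8): star map gives -2.5407; window check -1.3 ≤ -2.5407 < -0.9 is false → out

3, 5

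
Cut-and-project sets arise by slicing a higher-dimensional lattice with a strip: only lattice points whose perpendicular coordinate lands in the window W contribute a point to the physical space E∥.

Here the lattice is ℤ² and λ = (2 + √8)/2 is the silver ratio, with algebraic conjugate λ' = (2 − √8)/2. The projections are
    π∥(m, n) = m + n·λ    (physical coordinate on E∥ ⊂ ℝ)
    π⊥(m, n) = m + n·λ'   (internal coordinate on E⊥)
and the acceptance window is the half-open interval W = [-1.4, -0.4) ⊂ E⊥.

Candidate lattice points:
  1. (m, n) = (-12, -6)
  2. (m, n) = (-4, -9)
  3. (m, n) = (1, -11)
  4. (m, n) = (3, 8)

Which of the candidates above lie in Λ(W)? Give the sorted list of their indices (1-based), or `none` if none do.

Compute λ' = (2−√8)/2 = -0.414214, so π⊥(m,n) = m -0.414214·n.
candidate 1: (m,n)=(-12,-6) → π∥ = -12-6·λ ≈ -26.485281, π⊥ = -12-6·λ' ≈ -9.514719 ∉ [-1.4, -0.4) ⇒ out
candidate 2: (m,n)=(-4,-9) → π∥ = -4-9·λ ≈ -25.727922, π⊥ = -4-9·λ' ≈ -0.272078 ∉ [-1.4, -0.4) ⇒ out
candidate 3: (m,n)=(1,-11) → π∥ = 1-11·λ ≈ -25.556349, π⊥ = 1-11·λ' ≈ 5.556349 ∉ [-1.4, -0.4) ⇒ out
candidate 4: (m,n)=(3,8) → π∥ = 3+8·λ ≈ 22.313708, π⊥ = 3+8·λ' ≈ -0.313708 ∉ [-1.4, -0.4) ⇒ out

none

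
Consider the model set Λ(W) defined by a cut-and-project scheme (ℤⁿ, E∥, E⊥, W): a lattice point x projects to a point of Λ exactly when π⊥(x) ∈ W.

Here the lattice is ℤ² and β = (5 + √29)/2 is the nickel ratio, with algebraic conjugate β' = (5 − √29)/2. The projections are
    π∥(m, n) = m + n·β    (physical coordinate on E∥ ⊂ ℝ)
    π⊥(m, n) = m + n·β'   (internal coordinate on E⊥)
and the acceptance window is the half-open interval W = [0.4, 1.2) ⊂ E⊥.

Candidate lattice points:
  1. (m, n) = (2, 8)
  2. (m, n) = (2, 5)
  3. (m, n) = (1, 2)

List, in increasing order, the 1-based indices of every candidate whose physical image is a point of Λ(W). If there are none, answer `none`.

β' = (5−√29)/2 ≈ -0.192582.
candidate 1: (m,n)=(2,8) → π∥ = 2+8·β ≈ 43.540659, π⊥ = 2+8·β' ≈ 0.459341 ∈ [0.4, 1.2) ⇒ IN Λ
candidate 2: (m,n)=(2,5) → π∥ = 2+5·β ≈ 27.962912, π⊥ = 2+5·β' ≈ 1.037088 ∈ [0.4, 1.2) ⇒ IN Λ
candidate 3: (m,n)=(1,2) → π∥ = 1+2·β ≈ 11.385165, π⊥ = 1+2·β' ≈ 0.614835 ∈ [0.4, 1.2) ⇒ IN Λ

1, 2, 3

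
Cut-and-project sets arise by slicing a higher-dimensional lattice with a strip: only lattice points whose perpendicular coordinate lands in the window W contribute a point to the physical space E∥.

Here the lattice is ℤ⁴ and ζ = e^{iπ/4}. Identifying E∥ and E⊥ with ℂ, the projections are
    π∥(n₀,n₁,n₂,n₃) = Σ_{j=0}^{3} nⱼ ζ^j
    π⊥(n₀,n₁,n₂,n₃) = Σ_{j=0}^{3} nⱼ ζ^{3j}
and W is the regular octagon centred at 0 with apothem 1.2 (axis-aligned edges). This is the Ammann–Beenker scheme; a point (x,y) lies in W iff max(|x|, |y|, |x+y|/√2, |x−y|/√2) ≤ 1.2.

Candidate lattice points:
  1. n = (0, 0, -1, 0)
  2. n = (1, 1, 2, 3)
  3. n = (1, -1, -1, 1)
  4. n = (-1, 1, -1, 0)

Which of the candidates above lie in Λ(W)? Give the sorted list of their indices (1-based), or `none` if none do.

Internal map: ζ^{3j} for j=0..3 gives (1,0), (−√2/2,√2/2), (0,−1), (√2/2,√2/2).
#1 (0, 0, -1, 0): internal (0.000000, 1.000000); octagon support 1.000000 vs apothem 1.2 → ∈ W
#2 (1, 1, 2, 3): internal (2.414214, 0.828427); octagon support 2.414214 vs apothem 1.2 → ∉ W
#3 (1, -1, -1, 1): internal (2.414214, 1.000000); octagon support 2.414214 vs apothem 1.2 → ∉ W
#4 (-1, 1, -1, 0): internal (-1.707107, 1.707107); octagon support 2.414214 vs apothem 1.2 → ∉ W

1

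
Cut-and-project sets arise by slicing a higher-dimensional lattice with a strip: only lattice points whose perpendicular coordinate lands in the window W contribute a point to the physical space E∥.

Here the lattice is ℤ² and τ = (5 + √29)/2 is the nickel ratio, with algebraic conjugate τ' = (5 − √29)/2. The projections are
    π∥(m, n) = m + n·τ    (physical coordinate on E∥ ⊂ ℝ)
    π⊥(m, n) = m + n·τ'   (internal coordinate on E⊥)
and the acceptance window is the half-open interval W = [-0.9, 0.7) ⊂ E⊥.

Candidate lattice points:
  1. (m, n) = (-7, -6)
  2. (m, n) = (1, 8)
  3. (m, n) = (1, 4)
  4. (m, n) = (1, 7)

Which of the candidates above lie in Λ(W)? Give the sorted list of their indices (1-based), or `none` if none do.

τ' = (5−√29)/2 ≈ -0.1926.
#1 (-7,-6): internal coord -7 + (-6)·τ' = -5.8445; -5.8445 ∉ [-0.9, 0.7) → out
#2 (1,8): internal coord 1 + (8)·τ' = -0.5407; -0.5407 ∈ [-0.9, 0.7) → IN Λ
#3 (1,4): internal coord 1 + (4)·τ' = +0.2297; +0.2297 ∈ [-0.9, 0.7) → IN Λ
#4 (1,7): internal coord 1 + (7)·τ' = -0.3481; -0.3481 ∈ [-0.9, 0.7) → IN Λ

2, 3, 4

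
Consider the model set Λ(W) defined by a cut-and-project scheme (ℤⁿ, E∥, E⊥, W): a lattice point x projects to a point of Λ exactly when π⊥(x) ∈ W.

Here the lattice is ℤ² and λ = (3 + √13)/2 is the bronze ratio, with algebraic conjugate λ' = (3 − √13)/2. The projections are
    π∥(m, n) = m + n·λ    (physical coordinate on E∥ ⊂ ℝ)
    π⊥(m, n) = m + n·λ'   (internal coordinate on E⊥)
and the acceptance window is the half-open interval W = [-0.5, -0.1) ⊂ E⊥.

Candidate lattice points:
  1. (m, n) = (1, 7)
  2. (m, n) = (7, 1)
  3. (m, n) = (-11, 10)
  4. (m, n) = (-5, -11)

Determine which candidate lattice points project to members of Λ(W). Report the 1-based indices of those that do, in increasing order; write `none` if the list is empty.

none

Compute λ' = (3−√13)/2 = -0.3028, so π⊥(m,n) = m -0.3028·n.
[1] lift (1,7): star map gives -1.1194; window check -0.5 ≤ -1.1194 < -0.1 is false → out
[2] lift (7,1): star map gives 6.6972; window check -0.5 ≤ 6.6972 < -0.1 is false → out
[3] lift (-11,10): star map gives -14.0278; window check -0.5 ≤ -14.0278 < -0.1 is false → out
[4] lift (-5,-11): star map gives -1.6695; window check -0.5 ≤ -1.6695 < -0.1 is false → out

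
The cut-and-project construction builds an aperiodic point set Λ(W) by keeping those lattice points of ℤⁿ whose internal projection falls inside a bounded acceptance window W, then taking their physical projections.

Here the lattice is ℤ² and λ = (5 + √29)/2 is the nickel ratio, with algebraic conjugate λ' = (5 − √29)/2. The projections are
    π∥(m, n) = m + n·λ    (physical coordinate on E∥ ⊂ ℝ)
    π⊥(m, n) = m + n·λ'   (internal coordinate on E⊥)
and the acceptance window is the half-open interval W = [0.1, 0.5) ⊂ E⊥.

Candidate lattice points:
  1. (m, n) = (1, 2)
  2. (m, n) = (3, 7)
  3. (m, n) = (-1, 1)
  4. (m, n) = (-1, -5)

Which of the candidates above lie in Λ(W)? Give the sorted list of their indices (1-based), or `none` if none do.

none

Numerically λ ≈ 5.19258 and λ' = −1/λ ≈ -0.19258.
candidate 1: (m,n)=(1,2) → π∥ = 1+2·λ ≈ 11.38516, π⊥ = 1+2·λ' ≈ 0.61484 ∉ [0.1, 0.5) ⇒ out
candidate 2: (m,n)=(3,7) → π∥ = 3+7·λ ≈ 39.34808, π⊥ = 3+7·λ' ≈ 1.65192 ∉ [0.1, 0.5) ⇒ out
candidate 3: (m,n)=(-1,1) → π∥ = -1+1·λ ≈ 4.19258, π⊥ = -1+1·λ' ≈ -1.19258 ∉ [0.1, 0.5) ⇒ out
candidate 4: (m,n)=(-1,-5) → π∥ = -1-5·λ ≈ -26.96291, π⊥ = -1-5·λ' ≈ -0.03709 ∉ [0.1, 0.5) ⇒ out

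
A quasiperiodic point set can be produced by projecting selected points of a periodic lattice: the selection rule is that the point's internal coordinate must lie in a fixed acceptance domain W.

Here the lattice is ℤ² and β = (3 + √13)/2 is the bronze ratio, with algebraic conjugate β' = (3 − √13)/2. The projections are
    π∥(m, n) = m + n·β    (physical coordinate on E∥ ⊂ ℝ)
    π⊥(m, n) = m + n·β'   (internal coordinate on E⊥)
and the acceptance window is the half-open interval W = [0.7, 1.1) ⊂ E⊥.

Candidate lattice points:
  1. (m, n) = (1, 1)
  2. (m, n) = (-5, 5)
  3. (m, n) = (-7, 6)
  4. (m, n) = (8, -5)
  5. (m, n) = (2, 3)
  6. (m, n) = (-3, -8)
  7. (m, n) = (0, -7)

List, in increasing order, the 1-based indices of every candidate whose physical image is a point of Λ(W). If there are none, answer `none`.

β' = (3−√13)/2 ≈ -0.3028.
candidate 1: (m,n)=(1,1) → π∥ = 1+1·β ≈ 4.3028, π⊥ = 1+1·β' ≈ 0.6972 ∉ [0.7, 1.1) ⇒ out
candidate 2: (m,n)=(-5,5) → π∥ = -5+5·β ≈ 11.5139, π⊥ = -5+5·β' ≈ -6.5139 ∉ [0.7, 1.1) ⇒ out
candidate 3: (m,n)=(-7,6) → π∥ = -7+6·β ≈ 12.8167, π⊥ = -7+6·β' ≈ -8.8167 ∉ [0.7, 1.1) ⇒ out
candidate 4: (m,n)=(8,-5) → π∥ = 8-5·β ≈ -8.5139, π⊥ = 8-5·β' ≈ 9.5139 ∉ [0.7, 1.1) ⇒ out
candidate 5: (m,n)=(2,3) → π∥ = 2+3·β ≈ 11.9083, π⊥ = 2+3·β' ≈ 1.0917 ∈ [0.7, 1.1) ⇒ IN Λ
candidate 6: (m,n)=(-3,-8) → π∥ = -3-8·β ≈ -29.4222, π⊥ = -3-8·β' ≈ -0.5778 ∉ [0.7, 1.1) ⇒ out
candidate 7: (m,n)=(0,-7) → π∥ = 0-7·β ≈ -23.1194, π⊥ = 0-7·β' ≈ 2.1194 ∉ [0.7, 1.1) ⇒ out

5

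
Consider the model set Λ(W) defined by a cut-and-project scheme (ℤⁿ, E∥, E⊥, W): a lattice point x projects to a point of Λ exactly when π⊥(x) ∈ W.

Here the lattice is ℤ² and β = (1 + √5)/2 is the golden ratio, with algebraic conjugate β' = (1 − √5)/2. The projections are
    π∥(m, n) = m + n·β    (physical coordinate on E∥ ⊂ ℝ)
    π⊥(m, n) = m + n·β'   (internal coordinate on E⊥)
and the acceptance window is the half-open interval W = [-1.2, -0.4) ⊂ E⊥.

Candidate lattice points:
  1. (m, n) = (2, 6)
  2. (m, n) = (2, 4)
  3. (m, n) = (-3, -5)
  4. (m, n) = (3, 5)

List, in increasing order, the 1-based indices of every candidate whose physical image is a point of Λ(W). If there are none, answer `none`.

2

Compute β' = (1−√5)/2 = -0.61803, so π⊥(m,n) = m -0.61803·n.
candidate 1: (m,n)=(2,6) → π∥ = 2+6·β ≈ 11.70820, π⊥ = 2+6·β' ≈ -1.70820 ∉ [-1.2, -0.4) ⇒ out
candidate 2: (m,n)=(2,4) → π∥ = 2+4·β ≈ 8.47214, π⊥ = 2+4·β' ≈ -0.47214 ∈ [-1.2, -0.4) ⇒ IN Λ
candidate 3: (m,n)=(-3,-5) → π∥ = -3-5·β ≈ -11.09017, π⊥ = -3-5·β' ≈ 0.09017 ∉ [-1.2, -0.4) ⇒ out
candidate 4: (m,n)=(3,5) → π∥ = 3+5·β ≈ 11.09017, π⊥ = 3+5·β' ≈ -0.09017 ∉ [-1.2, -0.4) ⇒ out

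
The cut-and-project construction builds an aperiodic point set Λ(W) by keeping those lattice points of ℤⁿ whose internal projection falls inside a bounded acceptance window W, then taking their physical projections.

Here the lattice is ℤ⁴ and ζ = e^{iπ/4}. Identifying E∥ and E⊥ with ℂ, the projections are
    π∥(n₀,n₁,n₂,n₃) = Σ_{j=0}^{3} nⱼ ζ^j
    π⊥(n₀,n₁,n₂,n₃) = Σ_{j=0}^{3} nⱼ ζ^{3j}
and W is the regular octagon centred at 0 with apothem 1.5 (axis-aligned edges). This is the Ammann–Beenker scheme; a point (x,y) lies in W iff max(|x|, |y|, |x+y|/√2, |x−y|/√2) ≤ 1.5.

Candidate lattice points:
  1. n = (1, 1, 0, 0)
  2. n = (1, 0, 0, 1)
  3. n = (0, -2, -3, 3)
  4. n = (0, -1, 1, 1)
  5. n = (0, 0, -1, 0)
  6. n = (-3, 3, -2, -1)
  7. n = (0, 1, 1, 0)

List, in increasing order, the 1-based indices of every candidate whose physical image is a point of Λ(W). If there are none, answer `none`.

1, 5, 7

Internal map: ζ^{3j} for j=0..3 gives (1,0), (−√2/2,√2/2), (0,−1), (√2/2,√2/2).
#1 (1, 1, 0, 0): internal (0.292893, 0.707107); octagon support 0.707107 vs apothem 1.5 → ∈ W
#2 (1, 0, 0, 1): internal (1.707107, 0.707107); octagon support 1.707107 vs apothem 1.5 → ∉ W
#3 (0, -2, -3, 3): internal (3.535534, 3.707107); octagon support 5.121320 vs apothem 1.5 → ∉ W
#4 (0, -1, 1, 1): internal (1.414214, -1.000000); octagon support 1.707107 vs apothem 1.5 → ∉ W
#5 (0, 0, -1, 0): internal (0.000000, 1.000000); octagon support 1.000000 vs apothem 1.5 → ∈ W
#6 (-3, 3, -2, -1): internal (-5.828427, 3.414214); octagon support 6.535534 vs apothem 1.5 → ∉ W
#7 (0, 1, 1, 0): internal (-0.707107, -0.292893); octagon support 0.707107 vs apothem 1.5 → ∈ W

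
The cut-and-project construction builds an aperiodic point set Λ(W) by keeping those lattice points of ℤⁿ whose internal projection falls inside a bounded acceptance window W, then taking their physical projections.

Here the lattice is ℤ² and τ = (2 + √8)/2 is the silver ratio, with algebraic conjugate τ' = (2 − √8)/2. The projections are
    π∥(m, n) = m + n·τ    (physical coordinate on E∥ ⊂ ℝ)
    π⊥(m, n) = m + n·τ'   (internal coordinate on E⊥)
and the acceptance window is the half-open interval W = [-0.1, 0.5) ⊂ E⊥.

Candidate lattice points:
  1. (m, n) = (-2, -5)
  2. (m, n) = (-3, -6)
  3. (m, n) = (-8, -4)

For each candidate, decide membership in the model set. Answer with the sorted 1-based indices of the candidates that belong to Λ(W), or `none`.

τ' = (2−√8)/2 ≈ -0.4142.
#1 (-2,-5): internal coord -2 + (-5)·τ' = +0.0711; +0.0711 ∈ [-0.1, 0.5) → IN Λ
#2 (-3,-6): internal coord -3 + (-6)·τ' = -0.5147; -0.5147 ∉ [-0.1, 0.5) → out
#3 (-8,-4): internal coord -8 + (-4)·τ' = -6.3431; -6.3431 ∉ [-0.1, 0.5) → out

1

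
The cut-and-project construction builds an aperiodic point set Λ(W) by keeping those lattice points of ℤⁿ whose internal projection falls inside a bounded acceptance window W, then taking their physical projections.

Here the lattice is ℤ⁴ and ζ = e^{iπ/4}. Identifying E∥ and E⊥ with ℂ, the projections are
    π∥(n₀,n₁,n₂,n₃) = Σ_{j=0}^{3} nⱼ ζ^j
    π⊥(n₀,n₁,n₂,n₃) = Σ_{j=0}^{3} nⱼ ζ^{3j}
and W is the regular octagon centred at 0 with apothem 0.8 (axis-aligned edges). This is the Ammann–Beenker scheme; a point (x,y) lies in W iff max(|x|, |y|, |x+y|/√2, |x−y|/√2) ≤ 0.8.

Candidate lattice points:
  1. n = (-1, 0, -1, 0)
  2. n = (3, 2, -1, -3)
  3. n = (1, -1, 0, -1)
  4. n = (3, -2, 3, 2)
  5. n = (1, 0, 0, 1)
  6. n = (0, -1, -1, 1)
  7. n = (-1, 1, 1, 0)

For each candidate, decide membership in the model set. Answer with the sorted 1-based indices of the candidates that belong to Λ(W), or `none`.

Internal map: ζ^{3j} for j=0..3 gives (1,0), (−√2/2,√2/2), (0,−1), (√2/2,√2/2).
candidate 1: n = (-1, 0, -1, 0) → π⊥ ≈ (-1.000000, +1.000000); max(|x|,|y|,|x±y|/√2) = 1.414214 > 0.8 ⇒ ∉ W
candidate 2: n = (3, 2, -1, -3) → π⊥ ≈ (-0.535534, +0.292893); max(|x|,|y|,|x±y|/√2) = 0.585786 ≤ 0.8 ⇒ ∈ W
candidate 3: n = (1, -1, 0, -1) → π⊥ ≈ (+1.000000, -1.414214); max(|x|,|y|,|x±y|/√2) = 1.707107 > 0.8 ⇒ ∉ W
candidate 4: n = (3, -2, 3, 2) → π⊥ ≈ (+5.828427, -3.000000); max(|x|,|y|,|x±y|/√2) = 6.242641 > 0.8 ⇒ ∉ W
candidate 5: n = (1, 0, 0, 1) → π⊥ ≈ (+1.707107, +0.707107); max(|x|,|y|,|x±y|/√2) = 1.707107 > 0.8 ⇒ ∉ W
candidate 6: n = (0, -1, -1, 1) → π⊥ ≈ (+1.414214, +1.000000); max(|x|,|y|,|x±y|/√2) = 1.707107 > 0.8 ⇒ ∉ W
candidate 7: n = (-1, 1, 1, 0) → π⊥ ≈ (-1.707107, -0.292893); max(|x|,|y|,|x±y|/√2) = 1.707107 > 0.8 ⇒ ∉ W

2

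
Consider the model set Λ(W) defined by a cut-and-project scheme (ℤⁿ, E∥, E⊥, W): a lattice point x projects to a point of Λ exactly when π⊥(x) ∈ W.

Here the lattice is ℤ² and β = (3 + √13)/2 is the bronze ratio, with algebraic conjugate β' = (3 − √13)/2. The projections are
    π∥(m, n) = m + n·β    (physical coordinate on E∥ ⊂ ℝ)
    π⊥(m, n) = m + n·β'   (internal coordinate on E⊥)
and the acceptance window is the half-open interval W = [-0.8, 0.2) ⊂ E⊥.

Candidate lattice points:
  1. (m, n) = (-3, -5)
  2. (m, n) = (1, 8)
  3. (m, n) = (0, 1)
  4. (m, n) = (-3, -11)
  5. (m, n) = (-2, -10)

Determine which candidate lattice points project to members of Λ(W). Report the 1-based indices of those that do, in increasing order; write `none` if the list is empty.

β' = (3−√13)/2 ≈ -0.302776.
[1] lift (-3,-5): star map gives -1.486122; window check -0.8 ≤ -1.486122 < 0.2 is false → out
[2] lift (1,8): star map gives -1.422205; window check -0.8 ≤ -1.422205 < 0.2 is false → out
[3] lift (0,1): star map gives -0.302776; window check -0.8 ≤ -0.302776 < 0.2 is true → IN Λ
[4] lift (-3,-11): star map gives 0.330532; window check -0.8 ≤ 0.330532 < 0.2 is false → out
[5] lift (-2,-10): star map gives 1.027756; window check -0.8 ≤ 1.027756 < 0.2 is false → out

3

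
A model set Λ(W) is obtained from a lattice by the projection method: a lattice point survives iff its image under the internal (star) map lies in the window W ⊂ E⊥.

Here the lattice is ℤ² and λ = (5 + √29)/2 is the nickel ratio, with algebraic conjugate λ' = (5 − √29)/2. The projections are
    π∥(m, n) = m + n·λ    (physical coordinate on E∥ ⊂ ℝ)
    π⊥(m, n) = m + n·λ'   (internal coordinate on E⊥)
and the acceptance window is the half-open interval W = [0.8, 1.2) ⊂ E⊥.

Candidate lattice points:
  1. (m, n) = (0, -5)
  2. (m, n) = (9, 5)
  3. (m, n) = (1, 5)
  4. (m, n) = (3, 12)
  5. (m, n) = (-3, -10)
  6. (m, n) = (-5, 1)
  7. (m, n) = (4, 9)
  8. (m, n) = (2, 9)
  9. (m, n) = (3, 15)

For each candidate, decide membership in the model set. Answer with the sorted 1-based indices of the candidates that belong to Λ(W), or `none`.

Compute λ' = (5−√29)/2 = -0.1926, so π⊥(m,n) = m -0.1926·n.
candidate 1: (m,n)=(0,-5) → π∥ = 0-5·λ ≈ -25.9629, π⊥ = 0-5·λ' ≈ 0.9629 ∈ [0.8, 1.2) ⇒ IN Λ
candidate 2: (m,n)=(9,5) → π∥ = 9+5·λ ≈ 34.9629, π⊥ = 9+5·λ' ≈ 8.0371 ∉ [0.8, 1.2) ⇒ out
candidate 3: (m,n)=(1,5) → π∥ = 1+5·λ ≈ 26.9629, π⊥ = 1+5·λ' ≈ 0.0371 ∉ [0.8, 1.2) ⇒ out
candidate 4: (m,n)=(3,12) → π∥ = 3+12·λ ≈ 65.3110, π⊥ = 3+12·λ' ≈ 0.6890 ∉ [0.8, 1.2) ⇒ out
candidate 5: (m,n)=(-3,-10) → π∥ = -3-10·λ ≈ -54.9258, π⊥ = -3-10·λ' ≈ -1.0742 ∉ [0.8, 1.2) ⇒ out
candidate 6: (m,n)=(-5,1) → π∥ = -5+1·λ ≈ 0.1926, π⊥ = -5+1·λ' ≈ -5.1926 ∉ [0.8, 1.2) ⇒ out
candidate 7: (m,n)=(4,9) → π∥ = 4+9·λ ≈ 50.7332, π⊥ = 4+9·λ' ≈ 2.2668 ∉ [0.8, 1.2) ⇒ out
candidate 8: (m,n)=(2,9) → π∥ = 2+9·λ ≈ 48.7332, π⊥ = 2+9·λ' ≈ 0.2668 ∉ [0.8, 1.2) ⇒ out
candidate 9: (m,n)=(3,15) → π∥ = 3+15·λ ≈ 80.8887, π⊥ = 3+15·λ' ≈ 0.1113 ∉ [0.8, 1.2) ⇒ out

1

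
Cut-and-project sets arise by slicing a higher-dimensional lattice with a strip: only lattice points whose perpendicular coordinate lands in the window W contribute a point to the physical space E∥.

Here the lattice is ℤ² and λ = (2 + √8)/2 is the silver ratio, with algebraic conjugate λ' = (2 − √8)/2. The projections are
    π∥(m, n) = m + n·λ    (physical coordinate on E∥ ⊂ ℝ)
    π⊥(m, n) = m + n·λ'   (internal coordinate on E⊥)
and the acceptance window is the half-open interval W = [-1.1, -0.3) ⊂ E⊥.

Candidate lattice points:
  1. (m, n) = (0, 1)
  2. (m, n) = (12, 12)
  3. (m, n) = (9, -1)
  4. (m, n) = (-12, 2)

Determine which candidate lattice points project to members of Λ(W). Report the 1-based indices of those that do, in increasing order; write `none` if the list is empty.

λ' = (2−√8)/2 ≈ -0.4142.
[1] lift (0,1): star map gives -0.4142; window check -1.1 ≤ -0.4142 < -0.3 is true → IN Λ
[2] lift (12,12): star map gives 7.0294; window check -1.1 ≤ 7.0294 < -0.3 is false → out
[3] lift (9,-1): star map gives 9.4142; window check -1.1 ≤ 9.4142 < -0.3 is false → out
[4] lift (-12,2): star map gives -12.8284; window check -1.1 ≤ -12.8284 < -0.3 is false → out

1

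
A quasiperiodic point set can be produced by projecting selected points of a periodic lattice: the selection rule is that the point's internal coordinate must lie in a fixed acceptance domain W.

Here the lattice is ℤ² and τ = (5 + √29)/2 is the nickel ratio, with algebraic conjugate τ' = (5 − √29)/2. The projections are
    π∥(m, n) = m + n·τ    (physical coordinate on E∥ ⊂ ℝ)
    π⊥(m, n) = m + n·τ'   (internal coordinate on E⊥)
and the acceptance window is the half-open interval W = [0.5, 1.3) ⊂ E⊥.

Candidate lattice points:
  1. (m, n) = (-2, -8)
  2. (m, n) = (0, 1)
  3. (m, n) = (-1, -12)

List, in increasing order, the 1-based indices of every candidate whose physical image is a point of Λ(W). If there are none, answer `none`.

none

Numerically τ ≈ 5.192582 and τ' = −1/τ ≈ -0.192582.
#1 (-2,-8): internal coord -2 + (-8)·τ' = -0.459341; -0.459341 ∉ [0.5, 1.3) → out
#2 (0,1): internal coord 0 + (1)·τ' = -0.192582; -0.192582 ∉ [0.5, 1.3) → out
#3 (-1,-12): internal coord -1 + (-12)·τ' = +1.310989; +1.310989 ∉ [0.5, 1.3) → out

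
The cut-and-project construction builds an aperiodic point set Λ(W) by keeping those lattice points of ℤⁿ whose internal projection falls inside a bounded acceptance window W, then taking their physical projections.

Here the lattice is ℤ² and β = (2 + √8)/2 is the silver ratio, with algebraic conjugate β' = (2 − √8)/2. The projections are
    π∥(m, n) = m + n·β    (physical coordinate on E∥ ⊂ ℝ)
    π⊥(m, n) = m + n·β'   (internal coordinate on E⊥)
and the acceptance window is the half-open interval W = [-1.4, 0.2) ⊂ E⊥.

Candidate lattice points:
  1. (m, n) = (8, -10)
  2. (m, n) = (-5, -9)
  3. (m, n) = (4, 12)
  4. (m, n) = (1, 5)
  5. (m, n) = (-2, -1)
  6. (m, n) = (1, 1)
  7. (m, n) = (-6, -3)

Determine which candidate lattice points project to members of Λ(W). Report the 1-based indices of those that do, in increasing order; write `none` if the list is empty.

2, 3, 4

Compute β' = (2−√8)/2 = -0.4142, so π⊥(m,n) = m -0.4142·n.
candidate 1: (m,n)=(8,-10) → π∥ = 8-10·β ≈ -16.1421, π⊥ = 8-10·β' ≈ 12.1421 ∉ [-1.4, 0.2) ⇒ out
candidate 2: (m,n)=(-5,-9) → π∥ = -5-9·β ≈ -26.7279, π⊥ = -5-9·β' ≈ -1.2721 ∈ [-1.4, 0.2) ⇒ IN Λ
candidate 3: (m,n)=(4,12) → π∥ = 4+12·β ≈ 32.9706, π⊥ = 4+12·β' ≈ -0.9706 ∈ [-1.4, 0.2) ⇒ IN Λ
candidate 4: (m,n)=(1,5) → π∥ = 1+5·β ≈ 13.0711, π⊥ = 1+5·β' ≈ -1.0711 ∈ [-1.4, 0.2) ⇒ IN Λ
candidate 5: (m,n)=(-2,-1) → π∥ = -2-1·β ≈ -4.4142, π⊥ = -2-1·β' ≈ -1.5858 ∉ [-1.4, 0.2) ⇒ out
candidate 6: (m,n)=(1,1) → π∥ = 1+1·β ≈ 3.4142, π⊥ = 1+1·β' ≈ 0.5858 ∉ [-1.4, 0.2) ⇒ out
candidate 7: (m,n)=(-6,-3) → π∥ = -6-3·β ≈ -13.2426, π⊥ = -6-3·β' ≈ -4.7574 ∉ [-1.4, 0.2) ⇒ out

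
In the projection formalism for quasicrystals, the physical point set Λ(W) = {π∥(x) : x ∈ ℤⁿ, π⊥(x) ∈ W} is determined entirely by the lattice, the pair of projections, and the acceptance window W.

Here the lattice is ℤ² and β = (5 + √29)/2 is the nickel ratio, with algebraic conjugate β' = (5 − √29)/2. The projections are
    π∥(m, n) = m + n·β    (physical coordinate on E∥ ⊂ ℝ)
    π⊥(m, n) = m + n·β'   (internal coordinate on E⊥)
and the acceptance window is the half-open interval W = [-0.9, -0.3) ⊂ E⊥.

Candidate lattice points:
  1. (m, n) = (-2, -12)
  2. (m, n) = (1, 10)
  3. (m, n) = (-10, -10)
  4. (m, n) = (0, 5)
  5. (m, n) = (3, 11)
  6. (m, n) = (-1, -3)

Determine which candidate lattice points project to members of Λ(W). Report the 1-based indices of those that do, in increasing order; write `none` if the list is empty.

6

β' = (5−√29)/2 ≈ -0.1926.
candidate 1: (m,n)=(-2,-12) → π∥ = -2-12·β ≈ -64.3110, π⊥ = -2-12·β' ≈ 0.3110 ∉ [-0.9, -0.3) ⇒ out
candidate 2: (m,n)=(1,10) → π∥ = 1+10·β ≈ 52.9258, π⊥ = 1+10·β' ≈ -0.9258 ∉ [-0.9, -0.3) ⇒ out
candidate 3: (m,n)=(-10,-10) → π∥ = -10-10·β ≈ -61.9258, π⊥ = -10-10·β' ≈ -8.0742 ∉ [-0.9, -0.3) ⇒ out
candidate 4: (m,n)=(0,5) → π∥ = 0+5·β ≈ 25.9629, π⊥ = 0+5·β' ≈ -0.9629 ∉ [-0.9, -0.3) ⇒ out
candidate 5: (m,n)=(3,11) → π∥ = 3+11·β ≈ 60.1184, π⊥ = 3+11·β' ≈ 0.8816 ∉ [-0.9, -0.3) ⇒ out
candidate 6: (m,n)=(-1,-3) → π∥ = -1-3·β ≈ -16.5777, π⊥ = -1-3·β' ≈ -0.4223 ∈ [-0.9, -0.3) ⇒ IN Λ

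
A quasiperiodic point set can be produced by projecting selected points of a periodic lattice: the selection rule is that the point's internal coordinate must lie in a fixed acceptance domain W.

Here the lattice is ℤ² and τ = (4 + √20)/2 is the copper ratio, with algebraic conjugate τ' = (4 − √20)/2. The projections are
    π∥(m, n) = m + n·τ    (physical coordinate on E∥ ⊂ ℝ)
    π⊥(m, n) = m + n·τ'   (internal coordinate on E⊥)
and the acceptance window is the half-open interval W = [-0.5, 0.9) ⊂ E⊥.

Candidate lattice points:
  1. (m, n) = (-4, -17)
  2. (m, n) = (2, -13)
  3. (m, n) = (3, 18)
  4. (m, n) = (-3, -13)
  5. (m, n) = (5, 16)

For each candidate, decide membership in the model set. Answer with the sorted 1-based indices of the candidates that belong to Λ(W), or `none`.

Numerically τ ≈ 4.23607 and τ' = −1/τ ≈ -0.23607.
candidate 1: (m,n)=(-4,-17) → π∥ = -4-17·τ ≈ -76.01316, π⊥ = -4-17·τ' ≈ 0.01316 ∈ [-0.5, 0.9) ⇒ IN Λ
candidate 2: (m,n)=(2,-13) → π∥ = 2-13·τ ≈ -53.06888, π⊥ = 2-13·τ' ≈ 5.06888 ∉ [-0.5, 0.9) ⇒ out
candidate 3: (m,n)=(3,18) → π∥ = 3+18·τ ≈ 79.24922, π⊥ = 3+18·τ' ≈ -1.24922 ∉ [-0.5, 0.9) ⇒ out
candidate 4: (m,n)=(-3,-13) → π∥ = -3-13·τ ≈ -58.06888, π⊥ = -3-13·τ' ≈ 0.06888 ∈ [-0.5, 0.9) ⇒ IN Λ
candidate 5: (m,n)=(5,16) → π∥ = 5+16·τ ≈ 72.77709, π⊥ = 5+16·τ' ≈ 1.22291 ∉ [-0.5, 0.9) ⇒ out

1, 4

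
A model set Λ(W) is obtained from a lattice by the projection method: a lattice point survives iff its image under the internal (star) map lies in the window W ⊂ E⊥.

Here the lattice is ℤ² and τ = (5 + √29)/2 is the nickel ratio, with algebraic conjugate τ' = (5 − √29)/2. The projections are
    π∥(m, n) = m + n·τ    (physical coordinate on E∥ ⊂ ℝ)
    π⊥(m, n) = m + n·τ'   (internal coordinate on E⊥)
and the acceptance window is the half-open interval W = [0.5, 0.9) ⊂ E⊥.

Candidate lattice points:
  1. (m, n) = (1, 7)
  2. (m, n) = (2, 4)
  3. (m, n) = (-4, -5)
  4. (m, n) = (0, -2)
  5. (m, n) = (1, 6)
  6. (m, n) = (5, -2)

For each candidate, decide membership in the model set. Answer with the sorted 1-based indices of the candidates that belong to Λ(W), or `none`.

none

τ' = (5−√29)/2 ≈ -0.19258.
[1] lift (1,7): star map gives -0.34808; window check 0.5 ≤ -0.34808 < 0.9 is false → out
[2] lift (2,4): star map gives 1.22967; window check 0.5 ≤ 1.22967 < 0.9 is false → out
[3] lift (-4,-5): star map gives -3.03709; window check 0.5 ≤ -3.03709 < 0.9 is false → out
[4] lift (0,-2): star map gives 0.38516; window check 0.5 ≤ 0.38516 < 0.9 is false → out
[5] lift (1,6): star map gives -0.15549; window check 0.5 ≤ -0.15549 < 0.9 is false → out
[6] lift (5,-2): star map gives 5.38516; window check 0.5 ≤ 5.38516 < 0.9 is false → out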